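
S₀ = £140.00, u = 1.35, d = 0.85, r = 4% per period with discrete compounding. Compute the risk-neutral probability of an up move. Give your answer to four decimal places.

Risk-neutral probability p = (1 + 0.04 − 0.85)/(1.35 − 0.85) = 0.1900/0.5000 = 0.3800

p = 0.3800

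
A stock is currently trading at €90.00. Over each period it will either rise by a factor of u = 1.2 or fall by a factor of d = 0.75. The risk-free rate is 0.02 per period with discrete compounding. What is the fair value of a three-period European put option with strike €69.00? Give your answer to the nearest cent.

Risk-neutral probability p = (1 + 0.02 − 0.75)/(1.2 − 0.75) = 0.2700/0.4500 = 0.6000
Terminal stock prices: S_uuu = 155.5, S_uud = 97.2, S_udd = 60.75, S_ddd = 37.97
Terminal payoffs (K − S): max(-86.52, 0) = 0, max(-28.2, 0) = 0, max(8.25, 0) = 8.25, max(31.03, 0) = 31.03
Node uu (S = 129.6): V_uu = 1/1.02·[0.6000·0.0000 + 0.4000·0.0000] = 0.0000
Node ud (S = 81): V_ud = 1/1.02·[0.6000·0.0000 + 0.4000·8.2500] = 3.2353
Node dd (S = 50.62): V_dd = 1/1.02·[0.6000·8.2500 + 0.4000·31.0312] = 17.0221
Node u (S = 108): V_u = 1/1.02·[0.6000·0.0000 + 0.4000·3.2353] = 1.2687
Node d (S = 67.5): V_d = 1/1.02·[0.6000·3.2353 + 0.4000·17.0221] = 8.5784
Node 0 (S = 90): V_0 = 1/1.02·[0.6000·1.2687 + 0.4000·8.5784] = 4.1104

€4.11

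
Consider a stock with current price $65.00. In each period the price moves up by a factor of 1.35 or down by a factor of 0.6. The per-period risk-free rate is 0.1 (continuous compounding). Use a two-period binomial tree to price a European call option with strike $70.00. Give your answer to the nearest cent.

Risk-neutral probability p = (e^0.1 − 0.6)/(1.35 − 0.6) = 0.5052/0.7500 = 0.6736
Terminal stock prices: S_uu = 118.5, S_ud = 52.65, S_dd = 23.4
Terminal payoffs (S − K): max(48.46, 0) = 48.46, max(-17.35, 0) = 0, max(-46.6, 0) = 0
Node u (S = 87.75): V_u = e^(−0.1)·[0.6736·48.4625 + 0.3264·0.0000] = 29.5361
Node d (S = 39): V_d = e^(−0.1)·[0.6736·0.0000 + 0.3264·0.0000] = 0.0000
Node 0 (S = 65): V_0 = e^(−0.1)·[0.6736·29.5361 + 0.3264·0.0000] = 18.0012

$18.00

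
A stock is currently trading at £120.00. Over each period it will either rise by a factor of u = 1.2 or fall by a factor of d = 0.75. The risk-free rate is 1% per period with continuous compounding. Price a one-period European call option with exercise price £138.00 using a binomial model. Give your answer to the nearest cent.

Risk-neutral probability p = (e^0.01 − 0.75)/(1.2 − 0.75) = 0.2601/0.4500 = 0.5779
Terminal stock prices: S_u = 144, S_d = 90
Terminal payoffs (S − K): max(6, 0) = 6, max(-48, 0) = 0
Node 0 (S = 120): V_0 = e^(−0.01)·[0.5779·6.0000 + 0.4221·0.0000] = 3.4328

£3.43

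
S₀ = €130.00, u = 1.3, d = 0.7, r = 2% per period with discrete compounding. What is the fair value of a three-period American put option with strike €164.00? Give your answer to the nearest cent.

Risk-neutral probability p = (1 + 0.02 − 0.7)/(1.3 − 0.7) = 0.3200/0.6000 = 0.5333
Terminal stock prices: S_uuu = 285.6, S_uud = 153.8, S_udd = 82.81, S_ddd = 44.59
Terminal payoffs (K − S): max(-121.6, 0) = 0, max(10.21, 0) = 10.21, max(81.19, 0) = 81.19, max(119.4, 0) = 119.4
Node uu (S = 219.7): continuation = 1/1.02·[0.5333·0.0000 + 0.4667·10.2100] = 4.6712; exercise value = 0.0000 ≤ continuation, so V_uu = 4.6712
Node ud (S = 118.3): continuation = 1/1.02·[0.5333·10.2100 + 0.4667·81.1900] = 42.4843; exercise value = 45.7000 > continuation, so V_ud = 45.7000 (exercise)
Node dd (S = 63.7): continuation = 1/1.02·[0.5333·81.1900 + 0.4667·119.4100] = 97.0843; exercise value = 100.3000 > continuation, so V_dd = 100.3000 (exercise)
Node u (S = 169): continuation = 1/1.02·[0.5333·4.6712 + 0.4667·45.7000] = 23.3510; exercise value = 0.0000 ≤ continuation, so V_u = 23.3510
Node d (S = 91): continuation = 1/1.02·[0.5333·45.7000 + 0.4667·100.3000] = 69.7843; exercise value = 73.0000 > continuation, so V_d = 73.0000 (exercise)
Node 0 (S = 130): continuation = 1/1.02·[0.5333·23.3510 + 0.4667·73.0000] = 45.6084; exercise value = 34.0000 ≤ continuation, so V_0 = 45.6084

€45.61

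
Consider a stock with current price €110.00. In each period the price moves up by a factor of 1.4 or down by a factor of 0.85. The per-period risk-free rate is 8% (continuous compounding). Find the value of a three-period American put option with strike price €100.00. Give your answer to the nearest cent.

€5.80

Risk-neutral probability p = (e^0.08 − 0.85)/(1.4 − 0.85) = 0.2333/0.5500 = 0.4242
Terminal stock prices: S_uuu = 301.8, S_uud = 183.3, S_udd = 111.3, S_ddd = 67.55
Terminal payoffs (K − S): max(-201.8, 0) = 0, max(-83.26, 0) = 0, max(-11.26, 0) = 0, max(32.45, 0) = 32.45
Node uu (S = 215.6): continuation = e^(−0.08)·[0.4242·0.0000 + 0.5758·0.0000] = 0.0000; exercise value = 0.0000 ≤ continuation, so V_uu = 0.0000
Node ud (S = 130.9): continuation = e^(−0.08)·[0.4242·0.0000 + 0.5758·0.0000] = 0.0000; exercise value = 0.0000 ≤ continuation, so V_ud = 0.0000
Node dd (S = 79.47): continuation = e^(−0.08)·[0.4242·0.0000 + 0.5758·32.4463] = 17.2474; exercise value = 20.5250 > continuation, so V_dd = 20.5250 (exercise)
Node u (S = 154): continuation = e^(−0.08)·[0.4242·0.0000 + 0.5758·0.0000] = 0.0000; exercise value = 0.0000 ≤ continuation, so V_u = 0.0000
Node d (S = 93.5): continuation = e^(−0.08)·[0.4242·0.0000 + 0.5758·20.5250] = 10.9105; exercise value = 6.5000 ≤ continuation, so V_d = 10.9105
Node 0 (S = 110): continuation = e^(−0.08)·[0.4242·0.0000 + 0.5758·10.9105] = 5.7997; exercise value = 0.0000 ≤ continuation, so V_0 = 5.7997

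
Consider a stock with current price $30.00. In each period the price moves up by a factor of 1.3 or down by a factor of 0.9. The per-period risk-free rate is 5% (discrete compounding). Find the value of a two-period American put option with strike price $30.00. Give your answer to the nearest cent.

Risk-neutral probability p = (1 + 0.05 − 0.9)/(1.3 − 0.9) = 0.1500/0.4000 = 0.3750
Terminal stock prices: S_uu = 50.7, S_ud = 35.1, S_dd = 24.3
Terminal payoffs (K − S): max(-20.7, 0) = 0, max(-5.1, 0) = 0, max(5.7, 0) = 5.7
Node u (S = 39): continuation = 1/1.05·[0.3750·0.0000 + 0.6250·0.0000] = 0.0000; exercise value = 0.0000 ≤ continuation, so V_u = 0.0000
Node d (S = 27): continuation = 1/1.05·[0.3750·0.0000 + 0.6250·5.7000] = 3.3929; exercise value = 3.0000 ≤ continuation, so V_d = 3.3929
Node 0 (S = 30): continuation = 1/1.05·[0.3750·0.0000 + 0.6250·3.3929] = 2.0196; exercise value = 0.0000 ≤ continuation, so V_0 = 2.0196

$2.02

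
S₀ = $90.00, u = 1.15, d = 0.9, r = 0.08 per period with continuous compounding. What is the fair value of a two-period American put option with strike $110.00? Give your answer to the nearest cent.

Risk-neutral probability p = (e^0.08 − 0.9)/(1.15 − 0.9) = 0.1833/0.2500 = 0.7331
Terminal stock prices: S_uu = 119, S_ud = 93.15, S_dd = 72.9
Terminal payoffs (K − S): max(-9.025, 0) = 0, max(16.85, 0) = 16.85, max(37.1, 0) = 37.1
Node u (S = 103.5): continuation = e^(−0.08)·[0.7331·0.0000 + 0.2669·16.8500] = 4.1507; exercise value = 6.5000 > continuation, so V_u = 6.5000 (exercise)
Node d (S = 81): continuation = e^(−0.08)·[0.7331·16.8500 + 0.2669·37.1000] = 20.5428; exercise value = 29.0000 > continuation, so V_d = 29.0000 (exercise)
Node 0 (S = 90): continuation = e^(−0.08)·[0.7331·6.5000 + 0.2669·29.0000] = 11.5428; exercise value = 20.0000 > continuation, so V_0 = 20.0000 (exercise)

$20.00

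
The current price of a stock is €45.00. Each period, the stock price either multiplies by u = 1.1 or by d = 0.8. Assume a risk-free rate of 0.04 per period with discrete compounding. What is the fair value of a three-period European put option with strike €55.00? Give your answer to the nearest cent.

Risk-neutral probability p = (1 + 0.04 − 0.8)/(1.1 − 0.8) = 0.2400/0.3000 = 0.8000
Terminal stock prices: S_uuu = 59.9, S_uud = 43.56, S_udd = 31.68, S_ddd = 23.04
Terminal payoffs (K − S): max(-4.895, 0) = 0, max(11.44, 0) = 11.44, max(23.32, 0) = 23.32, max(31.96, 0) = 31.96
Node uu (S = 54.45): V_uu = 1/1.04·[0.8000·0.0000 + 0.2000·11.4400] = 2.2000
Node ud (S = 39.6): V_ud = 1/1.04·[0.8000·11.4400 + 0.2000·23.3200] = 13.2846
Node dd (S = 28.8): V_dd = 1/1.04·[0.8000·23.3200 + 0.2000·31.9600] = 24.0846
Node u (S = 49.5): V_u = 1/1.04·[0.8000·2.2000 + 0.2000·13.2846] = 4.2470
Node d (S = 36): V_d = 1/1.04·[0.8000·13.2846 + 0.2000·24.0846] = 14.8506
Node 0 (S = 45): V_0 = 1/1.04·[0.8000·4.2470 + 0.2000·14.8506] = 6.1228

€6.12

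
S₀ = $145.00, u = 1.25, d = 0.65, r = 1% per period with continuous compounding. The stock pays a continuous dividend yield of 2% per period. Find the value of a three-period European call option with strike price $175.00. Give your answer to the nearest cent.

Per-period risk-free factor R = e^0.01 = 1.0101; dividend-adjusted growth = e^(0.01−0.02) = 0.9900.
Risk-neutral probability p = (0.9900 − 0.65)/(1.25 − 0.65) = 0.3400/0.6000 = 0.5667
Terminal stock prices: S_uuu = 283.2, S_uud = 147.3, S_udd = 76.58, S_ddd = 39.82
Terminal payoffs (S − K): max(108.2, 0) = 108.2, max(-27.73, 0) = 0, max(-98.42, 0) = 0, max(-135.2, 0) = 0
Node uu (S = 226.6): V_uu = e^(−0.01)·[0.5667·108.2031 + 0.4333·0.0000] = 60.7139
Node ud (S = 117.8): V_ud = e^(−0.01)·[0.5667·0.0000 + 0.4333·0.0000] = 0.0000
Node dd (S = 61.26): V_dd = e^(−0.01)·[0.5667·0.0000 + 0.4333·0.0000] = 0.0000
Node u (S = 181.2): V_u = e^(−0.01)·[0.5667·60.7139 + 0.4333·0.0000] = 34.0672
Node d (S = 94.25): V_d = e^(−0.01)·[0.5667·0.0000 + 0.4333·0.0000] = 0.0000
Node 0 (S = 145): V_0 = e^(−0.01)·[0.5667·34.0672 + 0.4333·0.0000] = 19.1155

$19.12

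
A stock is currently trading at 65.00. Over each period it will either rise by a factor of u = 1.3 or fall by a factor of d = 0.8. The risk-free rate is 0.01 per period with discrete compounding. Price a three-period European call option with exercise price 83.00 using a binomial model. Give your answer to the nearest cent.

5.75

Risk-neutral probability p = (1 + 0.01 − 0.8)/(1.3 − 0.8) = 0.2100/0.5000 = 0.4200
Terminal stock prices: S_uuu = 142.8, S_uud = 87.88, S_udd = 54.08, S_ddd = 33.28
Terminal payoffs (S − K): max(59.81, 0) = 59.81, max(4.88, 0) = 4.88, max(-28.92, 0) = 0, max(-49.72, 0) = 0
Node uu (S = 109.9): V_uu = 1/1.01·[0.4200·59.8050 + 0.5800·4.8800] = 27.6718
Node ud (S = 67.6): V_ud = 1/1.01·[0.4200·4.8800 + 0.5800·0.0000] = 2.0293
Node dd (S = 41.6): V_dd = 1/1.01·[0.4200·0.0000 + 0.5800·0.0000] = 0.0000
Node u (S = 84.5): V_u = 1/1.01·[0.4200·27.6718 + 0.5800·2.0293] = 12.6724
Node d (S = 52): V_d = 1/1.01·[0.4200·2.0293 + 0.5800·0.0000] = 0.8439
Node 0 (S = 65): V_0 = 1/1.01·[0.4200·12.6724 + 0.5800·0.8439] = 5.7543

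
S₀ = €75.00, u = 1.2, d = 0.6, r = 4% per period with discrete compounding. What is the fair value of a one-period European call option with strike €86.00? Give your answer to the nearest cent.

€2.82

Risk-neutral probability p = (1 + 0.04 − 0.6)/(1.2 − 0.6) = 0.4400/0.6000 = 0.7333
Terminal stock prices: S_u = 90, S_d = 45
Terminal payoffs (S − K): max(4, 0) = 4, max(-41, 0) = 0
Node 0 (S = 75): V_0 = 1/1.04·[0.7333·4.0000 + 0.2667·0.0000] = 2.8205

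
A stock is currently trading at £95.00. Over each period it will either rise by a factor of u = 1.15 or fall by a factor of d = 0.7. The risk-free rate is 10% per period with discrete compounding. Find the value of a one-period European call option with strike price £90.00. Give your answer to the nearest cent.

£15.56

Risk-neutral probability p = (1 + 0.1 − 0.7)/(1.15 − 0.7) = 0.4000/0.4500 = 0.8889
Terminal stock prices: S_u = 109.2, S_d = 66.5
Terminal payoffs (S − K): max(19.25, 0) = 19.25, max(-23.5, 0) = 0
Node 0 (S = 95): V_0 = 1/1.1·[0.8889·19.2500 + 0.1111·0.0000] = 15.5556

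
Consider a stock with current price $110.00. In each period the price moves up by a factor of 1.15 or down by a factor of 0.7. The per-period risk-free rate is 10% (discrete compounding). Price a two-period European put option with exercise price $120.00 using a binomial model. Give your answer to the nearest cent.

Risk-neutral probability p = (1 + 0.1 − 0.7)/(1.15 − 0.7) = 0.4000/0.4500 = 0.8889
Terminal stock prices: S_uu = 145.5, S_ud = 88.55, S_dd = 53.9
Terminal payoffs (K − S): max(-25.47, 0) = 0, max(31.45, 0) = 31.45, max(66.1, 0) = 66.1
Node u (S = 126.5): V_u = 1/1.1·[0.8889·0.0000 + 0.1111·31.4500] = 3.1768
Node d (S = 77): V_d = 1/1.1·[0.8889·31.4500 + 0.1111·66.1000] = 32.0909
Node 0 (S = 110): V_0 = 1/1.1·[0.8889·3.1768 + 0.1111·32.0909] = 5.8086

$5.81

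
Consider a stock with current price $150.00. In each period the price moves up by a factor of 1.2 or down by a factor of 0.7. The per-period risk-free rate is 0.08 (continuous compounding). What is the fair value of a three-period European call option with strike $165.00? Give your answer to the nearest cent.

$33.38

Risk-neutral probability p = (e^0.08 − 0.7)/(1.2 − 0.7) = 0.3833/0.5000 = 0.7666
Terminal stock prices: S_uuu = 259.2, S_uud = 151.2, S_udd = 88.2, S_ddd = 51.45
Terminal payoffs (S − K): max(94.2, 0) = 94.2, max(-13.8, 0) = 0, max(-76.8, 0) = 0, max(-113.6, 0) = 0
Node uu (S = 216): V_uu = e^(−0.08)·[0.7666·94.2000 + 0.2334·0.0000] = 66.6594
Node ud (S = 126): V_ud = e^(−0.08)·[0.7666·0.0000 + 0.2334·0.0000] = 0.0000
Node dd (S = 73.5): V_dd = e^(−0.08)·[0.7666·0.0000 + 0.2334·0.0000] = 0.0000
Node u (S = 180): V_u = e^(−0.08)·[0.7666·66.6594 + 0.2334·0.0000] = 47.1707
Node d (S = 105): V_d = e^(−0.08)·[0.7666·0.0000 + 0.2334·0.0000] = 0.0000
Node 0 (S = 150): V_0 = e^(−0.08)·[0.7666·47.1707 + 0.2334·0.0000] = 33.3797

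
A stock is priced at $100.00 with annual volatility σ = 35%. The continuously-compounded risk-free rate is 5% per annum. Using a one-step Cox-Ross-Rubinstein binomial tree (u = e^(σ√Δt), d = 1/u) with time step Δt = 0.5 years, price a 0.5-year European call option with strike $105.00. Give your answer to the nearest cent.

CRR parameters: u = e^(σ√Δt) = e^(0.35·√0.5) = 1.2808, d = 1/u = 0.7808
Per-period rate: rΔt = 0.05·0.5 = 0.025, so R = e^0.025 = 1.0253
Risk-neutral probability p = (e^0.025 − 0.7808)/(1.2808 − 0.7808) = 0.2446/0.5000 = 0.4891
Terminal stock prices: S_u = 128.1, S_d = 78.08
Terminal payoffs (S − K): max(23.08, 0) = 23.08, max(-26.92, 0) = 0
Node 0 (S = 100): V_0 = e^(−0.025)·[0.4891·23.0803 + 0.5109·0.0000] = 11.0091

$11.01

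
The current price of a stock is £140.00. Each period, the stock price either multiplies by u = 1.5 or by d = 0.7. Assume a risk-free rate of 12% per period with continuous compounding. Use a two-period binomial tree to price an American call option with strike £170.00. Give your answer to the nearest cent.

Risk-neutral probability p = (e^0.12 − 0.7)/(1.5 − 0.7) = 0.4275/0.8000 = 0.5344
Terminal stock prices: S_uu = 315, S_ud = 147, S_dd = 68.6
Terminal payoffs (S − K): max(145, 0) = 145, max(-23, 0) = 0, max(-101.4, 0) = 0
Node u (S = 210): continuation = e^(−0.12)·[0.5344·145.0000 + 0.4656·0.0000] = 68.7220; exercise value = 40.0000 ≤ continuation, so V_u = 68.7220
Node d (S = 98): continuation = e^(−0.12)·[0.5344·0.0000 + 0.4656·0.0000] = 0.0000; exercise value = 0.0000 ≤ continuation, so V_d = 0.0000
Node 0 (S = 140): continuation = e^(−0.12)·[0.5344·68.7220 + 0.4656·0.0000] = 32.5704; exercise value = 0.0000 ≤ continuation, so V_0 = 32.5704

£32.57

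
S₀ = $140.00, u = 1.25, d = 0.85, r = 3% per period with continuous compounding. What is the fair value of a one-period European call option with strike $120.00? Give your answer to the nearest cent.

Risk-neutral probability p = (e^0.03 − 0.85)/(1.25 − 0.85) = 0.1805/0.4000 = 0.4511
Terminal stock prices: S_u = 175, S_d = 119
Terminal payoffs (S − K): max(55, 0) = 55, max(-1, 0) = 0
Node 0 (S = 140): V_0 = e^(−0.03)·[0.4511·55.0000 + 0.5489·0.0000] = 24.0792

$24.08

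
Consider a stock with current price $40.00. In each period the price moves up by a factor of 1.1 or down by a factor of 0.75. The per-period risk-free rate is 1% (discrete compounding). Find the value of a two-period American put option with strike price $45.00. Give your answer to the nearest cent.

Risk-neutral probability p = (1 + 0.01 − 0.75)/(1.1 − 0.75) = 0.2600/0.3500 = 0.7429
Terminal stock prices: S_uu = 48.4, S_ud = 33, S_dd = 22.5
Terminal payoffs (K − S): max(-3.4, 0) = 0, max(12, 0) = 12, max(22.5, 0) = 22.5
Node u (S = 44): continuation = 1/1.01·[0.7429·0.0000 + 0.2571·12.0000] = 3.0552; exercise value = 1.0000 ≤ continuation, so V_u = 3.0552
Node d (S = 30): continuation = 1/1.01·[0.7429·12.0000 + 0.2571·22.5000] = 14.5545; exercise value = 15.0000 > continuation, so V_d = 15.0000 (exercise)
Node 0 (S = 40): continuation = 1/1.01·[0.7429·3.0552 + 0.2571·15.0000] = 6.0660; exercise value = 5.0000 ≤ continuation, so V_0 = 6.0660

$6.07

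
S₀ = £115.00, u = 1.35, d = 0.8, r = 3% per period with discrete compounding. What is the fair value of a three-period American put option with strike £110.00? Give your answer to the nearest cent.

£14.37

Risk-neutral probability p = (1 + 0.03 − 0.8)/(1.35 − 0.8) = 0.2300/0.5500 = 0.4182
Terminal stock prices: S_uuu = 282.9, S_uud = 167.7, S_udd = 99.36, S_ddd = 58.88
Terminal payoffs (K − S): max(-172.9, 0) = 0, max(-57.67, 0) = 0, max(10.64, 0) = 10.64, max(51.12, 0) = 51.12
Node uu (S = 209.6): continuation = 1/1.03·[0.4182·0.0000 + 0.5818·0.0000] = 0.0000; exercise value = 0.0000 ≤ continuation, so V_uu = 0.0000
Node ud (S = 124.2): continuation = 1/1.03·[0.4182·0.0000 + 0.5818·10.6400] = 6.0102; exercise value = 0.0000 ≤ continuation, so V_ud = 6.0102
Node dd (S = 73.6): continuation = 1/1.03·[0.4182·10.6400 + 0.5818·51.1200] = 33.1961; exercise value = 36.4000 > continuation, so V_dd = 36.4000 (exercise)
Node u (S = 155.2): continuation = 1/1.03·[0.4182·0.0000 + 0.5818·6.0102] = 3.3950; exercise value = 0.0000 ≤ continuation, so V_u = 3.3950
Node d (S = 92): continuation = 1/1.03·[0.4182·6.0102 + 0.5818·36.4000] = 23.0015; exercise value = 18.0000 ≤ continuation, so V_d = 23.0015
Node 0 (S = 115): continuation = 1/1.03·[0.4182·3.3950 + 0.5818·23.0015] = 14.3713; exercise value = 0.0000 ≤ continuation, so V_0 = 14.3713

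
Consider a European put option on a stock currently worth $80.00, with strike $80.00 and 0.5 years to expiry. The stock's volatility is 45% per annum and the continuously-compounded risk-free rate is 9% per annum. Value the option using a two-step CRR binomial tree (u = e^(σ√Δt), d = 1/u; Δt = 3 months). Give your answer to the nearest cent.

CRR parameters: u = e^(σ√Δt) = e^(0.45·√0.25) = 1.2523, d = 1/u = 0.7985
Per-period rate: rΔt = 0.09·0.25 = 0.0225, so R = e^0.0225 = 1.0228
Risk-neutral probability p = (e^0.0225 − 0.7985)/(1.2523 − 0.7985) = 0.2242/0.4538 = 0.4941
Terminal stock prices: S_uu = 125.5, S_ud = 80, S_dd = 51.01
Terminal payoffs (K − S): max(-45.46, 0) = 0, max(0, 0) = 0, max(28.99, 0) = 28.99
Node u (S = 100.2): V_u = e^(−0.0225)·[0.4941·0.0000 + 0.5059·0.0000] = 0.0000
Node d (S = 63.88): V_d = e^(−0.0225)·[0.4941·0.0000 + 0.5059·28.9897] = 14.3388
Node 0 (S = 80): V_0 = e^(−0.0225)·[0.4941·0.0000 + 0.5059·14.3388] = 7.0922

$7.09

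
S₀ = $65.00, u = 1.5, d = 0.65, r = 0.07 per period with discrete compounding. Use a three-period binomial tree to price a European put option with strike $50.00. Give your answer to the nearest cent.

$6.12

Risk-neutral probability p = (1 + 0.07 − 0.65)/(1.5 − 0.65) = 0.4200/0.8500 = 0.4941
Terminal stock prices: S_uuu = 219.4, S_uud = 95.06, S_udd = 41.19, S_ddd = 17.85
Terminal payoffs (K − S): max(-169.4, 0) = 0, max(-45.06, 0) = 0, max(8.806, 0) = 8.806, max(32.15, 0) = 32.15
Node uu (S = 146.2): V_uu = 1/1.07·[0.4941·0.0000 + 0.5059·0.0000] = 0.0000
Node ud (S = 63.38): V_ud = 1/1.07·[0.4941·0.0000 + 0.5059·8.8062] = 4.1635
Node dd (S = 27.46): V_dd = 1/1.07·[0.4941·8.8062 + 0.5059·32.1494] = 19.2665
Node u (S = 97.5): V_u = 1/1.07·[0.4941·0.0000 + 0.5059·4.1635] = 1.9684
Node d (S = 42.25): V_d = 1/1.07·[0.4941·4.1635 + 0.5059·19.2665] = 11.0316
Node 0 (S = 65): V_0 = 1/1.07·[0.4941·1.9684 + 0.5059·11.0316] = 6.1246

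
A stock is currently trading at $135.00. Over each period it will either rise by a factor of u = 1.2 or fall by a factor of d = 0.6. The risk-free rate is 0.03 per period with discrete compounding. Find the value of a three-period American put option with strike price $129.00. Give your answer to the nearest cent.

Risk-neutral probability p = (1 + 0.03 − 0.6)/(1.2 − 0.6) = 0.4300/0.6000 = 0.7167
Terminal stock prices: S_uuu = 233.3, S_uud = 116.6, S_udd = 58.32, S_ddd = 29.16
Terminal payoffs (K − S): max(-104.3, 0) = 0, max(12.36, 0) = 12.36, max(70.68, 0) = 70.68, max(99.84, 0) = 99.84
Node uu (S = 194.4): continuation = 1/1.03·[0.7167·0.0000 + 0.2833·12.3600] = 3.4000; exercise value = 0.0000 ≤ continuation, so V_uu = 3.4000
Node ud (S = 97.2): continuation = 1/1.03·[0.7167·12.3600 + 0.2833·70.6800] = 28.0427; exercise value = 31.8000 > continuation, so V_ud = 31.8000 (exercise)
Node dd (S = 48.6): continuation = 1/1.03·[0.7167·70.6800 + 0.2833·99.8400] = 76.6427; exercise value = 80.4000 > continuation, so V_dd = 80.4000 (exercise)
Node u (S = 162): continuation = 1/1.03·[0.7167·3.4000 + 0.2833·31.8000] = 11.1133; exercise value = 0.0000 ≤ continuation, so V_u = 11.1133
Node d (S = 81): continuation = 1/1.03·[0.7167·31.8000 + 0.2833·80.4000] = 44.2427; exercise value = 48.0000 > continuation, so V_d = 48.0000 (exercise)
Node 0 (S = 135): continuation = 1/1.03·[0.7167·11.1133 + 0.2833·48.0000] = 20.9364; exercise value = 0.0000 ≤ continuation, so V_0 = 20.9364

$20.94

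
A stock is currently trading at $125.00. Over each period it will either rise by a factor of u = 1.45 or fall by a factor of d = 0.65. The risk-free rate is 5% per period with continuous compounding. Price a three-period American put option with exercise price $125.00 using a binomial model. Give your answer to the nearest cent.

$26.61

Risk-neutral probability p = (e^0.05 − 0.65)/(1.45 − 0.65) = 0.4013/0.8000 = 0.5016
Terminal stock prices: S_uuu = 381.1, S_uud = 170.8, S_udd = 76.58, S_ddd = 34.33
Terminal payoffs (K − S): max(-256.1, 0) = 0, max(-45.83, 0) = 0, max(48.42, 0) = 48.42, max(90.67, 0) = 90.67
Node uu (S = 262.8): continuation = e^(−0.05)·[0.5016·0.0000 + 0.4984·0.0000] = 0.0000; exercise value = 0.0000 ≤ continuation, so V_uu = 0.0000
Node ud (S = 117.8): continuation = e^(−0.05)·[0.5016·0.0000 + 0.4984·48.4219] = 22.9570; exercise value = 7.1875 ≤ continuation, so V_ud = 22.9570
Node dd (S = 52.81): continuation = e^(−0.05)·[0.5016·48.4219 + 0.4984·90.6719] = 66.0912; exercise value = 72.1875 > continuation, so V_dd = 72.1875 (exercise)
Node u (S = 181.2): continuation = e^(−0.05)·[0.5016·0.0000 + 0.4984·22.9570] = 10.8840; exercise value = 0.0000 ≤ continuation, so V_u = 10.8840
Node d (S = 81.25): continuation = e^(−0.05)·[0.5016·22.9570 + 0.4984·72.1875] = 45.1777; exercise value = 43.7500 ≤ continuation, so V_d = 45.1777
Node 0 (S = 125): continuation = e^(−0.05)·[0.5016·10.8840 + 0.4984·45.1777] = 26.6119; exercise value = 0.0000 ≤ continuation, so V_0 = 26.6119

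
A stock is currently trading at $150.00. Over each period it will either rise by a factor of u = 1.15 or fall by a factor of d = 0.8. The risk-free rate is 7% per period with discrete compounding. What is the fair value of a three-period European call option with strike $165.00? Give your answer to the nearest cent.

$23.66

Risk-neutral probability p = (1 + 0.07 − 0.8)/(1.15 − 0.8) = 0.2700/0.3500 = 0.7714
Terminal stock prices: S_uuu = 228.1, S_uud = 158.7, S_udd = 110.4, S_ddd = 76.8
Terminal payoffs (S − K): max(63.13, 0) = 63.13, max(-6.3, 0) = 0, max(-54.6, 0) = 0, max(-88.2, 0) = 0
Node uu (S = 198.4): V_uu = 1/1.07·[0.7714·63.1312 + 0.2286·0.0000] = 45.5152
Node ud (S = 138): V_ud = 1/1.07·[0.7714·0.0000 + 0.2286·0.0000] = 0.0000
Node dd (S = 96): V_dd = 1/1.07·[0.7714·0.0000 + 0.2286·0.0000] = 0.0000
Node u (S = 172.5): V_u = 1/1.07·[0.7714·45.5152 + 0.2286·0.0000] = 32.8147
Node d (S = 120): V_d = 1/1.07·[0.7714·0.0000 + 0.2286·0.0000] = 0.0000
Node 0 (S = 150): V_0 = 1/1.07·[0.7714·32.8147 + 0.2286·0.0000] = 23.6581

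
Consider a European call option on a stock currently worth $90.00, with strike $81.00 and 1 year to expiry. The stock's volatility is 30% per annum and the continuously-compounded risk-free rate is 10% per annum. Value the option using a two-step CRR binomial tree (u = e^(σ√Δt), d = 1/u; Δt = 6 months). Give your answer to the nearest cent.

CRR parameters: u = e^(σ√Δt) = e^(0.3·√0.5) = 1.2363, d = 1/u = 0.8089
Per-period rate: rΔt = 0.1·0.5 = 0.05, so R = e^0.05 = 1.0513
Risk-neutral probability p = (e^0.05 − 0.8089)/(1.2363 − 0.8089) = 0.2424/0.4275 = 0.5671
Terminal stock prices: S_uu = 137.6, S_ud = 90, S_dd = 58.88
Terminal payoffs (S − K): max(56.56, 0) = 56.56, max(9, 0) = 9, max(-22.12, 0) = 0
Node u (S = 111.3): V_u = e^(−0.05)·[0.5671·56.5619 + 0.4329·9.0000] = 34.2184
Node d (S = 72.8): V_d = e^(−0.05)·[0.5671·9.0000 + 0.4329·0.0000] = 4.8551
Node 0 (S = 90): V_0 = e^(−0.05)·[0.5671·34.2184 + 0.4329·4.8551] = 20.4584

$20.46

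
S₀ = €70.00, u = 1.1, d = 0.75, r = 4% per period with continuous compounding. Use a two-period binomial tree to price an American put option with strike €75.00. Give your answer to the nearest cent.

Risk-neutral probability p = (e^0.04 − 0.75)/(1.1 − 0.75) = 0.2908/0.3500 = 0.8309
Terminal stock prices: S_uu = 84.7, S_ud = 57.75, S_dd = 39.38
Terminal payoffs (K − S): max(-9.7, 0) = 0, max(17.25, 0) = 17.25, max(35.62, 0) = 35.62
Node u (S = 77): continuation = e^(−0.04)·[0.8309·0.0000 + 0.1691·17.2500] = 2.8028; exercise value = 0.0000 ≤ continuation, so V_u = 2.8028
Node d (S = 52.5): continuation = e^(−0.04)·[0.8309·17.2500 + 0.1691·35.6250] = 19.5592; exercise value = 22.5000 > continuation, so V_d = 22.5000 (exercise)
Node 0 (S = 70): continuation = e^(−0.04)·[0.8309·2.8028 + 0.1691·22.5000] = 5.8933; exercise value = 5.0000 ≤ continuation, so V_0 = 5.8933

€5.89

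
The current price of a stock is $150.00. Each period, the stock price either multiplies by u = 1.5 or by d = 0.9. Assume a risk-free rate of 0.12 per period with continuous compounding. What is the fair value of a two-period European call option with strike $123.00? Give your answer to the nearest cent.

$53.70

Risk-neutral probability p = (e^0.12 − 0.9)/(1.5 − 0.9) = 0.2275/0.6000 = 0.3792
Terminal stock prices: S_uu = 337.5, S_ud = 202.5, S_dd = 121.5
Terminal payoffs (S − K): max(214.5, 0) = 214.5, max(79.5, 0) = 79.5, max(-1.5, 0) = 0
Node u (S = 225): V_u = e^(−0.12)·[0.3792·214.5000 + 0.6208·79.5000] = 115.9088
Node d (S = 135): V_d = e^(−0.12)·[0.3792·79.5000 + 0.6208·0.0000] = 26.7347
Node 0 (S = 150): V_0 = e^(−0.12)·[0.3792·115.9088 + 0.6208·26.7347] = 53.6996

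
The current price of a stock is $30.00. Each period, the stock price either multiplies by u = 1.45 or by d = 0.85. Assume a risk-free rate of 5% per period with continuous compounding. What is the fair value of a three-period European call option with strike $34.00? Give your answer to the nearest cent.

Risk-neutral probability p = (e^0.05 − 0.85)/(1.45 − 0.85) = 0.2013/0.6000 = 0.3355
Terminal stock prices: S_uuu = 91.46, S_uud = 53.61, S_udd = 31.43, S_ddd = 18.42
Terminal payoffs (S − K): max(57.46, 0) = 57.46, max(19.61, 0) = 19.61, max(-2.571, 0) = 0, max(-15.58, 0) = 0
Node uu (S = 63.08): V_uu = e^(−0.05)·[0.3355·57.4587 + 0.6645·19.6138] = 30.7332
Node ud (S = 36.98): V_ud = e^(−0.05)·[0.3355·19.6138 + 0.6645·0.0000] = 6.2586
Node dd (S = 21.67): V_dd = e^(−0.05)·[0.3355·0.0000 + 0.6645·0.0000] = 0.0000
Node u (S = 43.5): V_u = e^(−0.05)·[0.3355·30.7332 + 0.6645·6.2586] = 13.7630
Node d (S = 25.5): V_d = e^(−0.05)·[0.3355·6.2586 + 0.6645·0.0000] = 1.9971
Node 0 (S = 30): V_0 = e^(−0.05)·[0.3355·13.7630 + 0.6645·1.9971] = 5.6541

$5.65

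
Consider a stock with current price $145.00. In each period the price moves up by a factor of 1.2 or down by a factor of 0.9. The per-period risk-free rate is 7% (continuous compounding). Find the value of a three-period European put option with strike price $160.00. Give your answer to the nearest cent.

Risk-neutral probability p = (e^0.07 − 0.9)/(1.2 − 0.9) = 0.1725/0.3000 = 0.5750
Terminal stock prices: S_uuu = 250.6, S_uud = 187.9, S_udd = 140.9, S_ddd = 105.7
Terminal payoffs (K − S): max(-90.56, 0) = 0, max(-27.92, 0) = 0, max(19.06, 0) = 19.06, max(54.29, 0) = 54.29
Node uu (S = 208.8): V_uu = e^(−0.07)·[0.5750·0.0000 + 0.4250·0.0000] = 0.0000
Node ud (S = 156.6): V_ud = e^(−0.07)·[0.5750·0.0000 + 0.4250·19.0600] = 7.5524
Node dd (S = 117.5): V_dd = e^(−0.07)·[0.5750·19.0600 + 0.4250·54.2950] = 31.7330
Node u (S = 174): V_u = e^(−0.07)·[0.5750·0.0000 + 0.4250·7.5524] = 2.9926
Node d (S = 130.5): V_d = e^(−0.07)·[0.5750·7.5524 + 0.4250·31.7330] = 16.6232
Node 0 (S = 145): V_0 = e^(−0.07)·[0.5750·2.9926 + 0.4250·16.6232] = 8.1913

$8.19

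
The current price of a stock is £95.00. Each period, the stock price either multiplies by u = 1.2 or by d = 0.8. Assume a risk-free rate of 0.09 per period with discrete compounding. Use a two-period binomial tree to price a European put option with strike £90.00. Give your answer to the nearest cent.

Risk-neutral probability p = (1 + 0.09 − 0.8)/(1.2 − 0.8) = 0.2900/0.4000 = 0.7250
Terminal stock prices: S_uu = 136.8, S_ud = 91.2, S_dd = 60.8
Terminal payoffs (K − S): max(-46.8, 0) = 0, max(-1.2, 0) = 0, max(29.2, 0) = 29.2
Node u (S = 114): V_u = 1/1.09·[0.7250·0.0000 + 0.2750·0.0000] = 0.0000
Node d (S = 76): V_d = 1/1.09·[0.7250·0.0000 + 0.2750·29.2000] = 7.3670
Node 0 (S = 95): V_0 = 1/1.09·[0.7250·0.0000 + 0.2750·7.3670] = 1.8586

£1.86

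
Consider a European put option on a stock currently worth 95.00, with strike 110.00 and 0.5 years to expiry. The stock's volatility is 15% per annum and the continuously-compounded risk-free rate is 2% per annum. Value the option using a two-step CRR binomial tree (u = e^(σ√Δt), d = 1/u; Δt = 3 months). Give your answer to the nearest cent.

CRR parameters: u = e^(σ√Δt) = e^(0.15·√0.25) = 1.0779, d = 1/u = 0.9277
Per-period rate: rΔt = 0.02·0.25 = 0.005, so R = e^0.005 = 1.0050
Risk-neutral probability p = (e^0.005 − 0.9277)/(1.0779 − 0.9277) = 0.0773/0.1501 = 0.5146
Terminal stock prices: S_uu = 110.4, S_ud = 95, S_dd = 81.77
Terminal payoffs (K − S): max(-0.3743, 0) = 0, max(15, 0) = 15, max(28.23, 0) = 28.23
Node u (S = 102.4): V_u = e^(−0.005)·[0.5146·0.0000 + 0.4854·15.0000] = 7.2440
Node d (S = 88.14): V_d = e^(−0.005)·[0.5146·15.0000 + 0.4854·28.2327] = 21.3157
Node 0 (S = 95): V_0 = e^(−0.005)·[0.5146·7.2440 + 0.4854·21.3157] = 14.0036

14.00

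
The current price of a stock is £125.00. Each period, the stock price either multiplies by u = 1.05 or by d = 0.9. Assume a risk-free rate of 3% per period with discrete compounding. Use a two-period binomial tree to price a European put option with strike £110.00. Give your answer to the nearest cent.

£0.15

Risk-neutral probability p = (1 + 0.03 − 0.9)/(1.05 − 0.9) = 0.1300/0.1500 = 0.8667
Terminal stock prices: S_uu = 137.8, S_ud = 118.1, S_dd = 101.2
Terminal payoffs (K − S): max(-27.81, 0) = 0, max(-8.125, 0) = 0, max(8.75, 0) = 8.75
Node u (S = 131.2): V_u = 1/1.03·[0.8667·0.0000 + 0.1333·0.0000] = 0.0000
Node d (S = 112.5): V_d = 1/1.03·[0.8667·0.0000 + 0.1333·8.7500] = 1.1327
Node 0 (S = 125): V_0 = 1/1.03·[0.8667·0.0000 + 0.1333·1.1327] = 0.1466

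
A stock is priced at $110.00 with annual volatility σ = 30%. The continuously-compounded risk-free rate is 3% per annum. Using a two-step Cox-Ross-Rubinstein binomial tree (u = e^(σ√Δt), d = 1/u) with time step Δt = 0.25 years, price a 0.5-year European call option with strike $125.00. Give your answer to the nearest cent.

CRR parameters: u = e^(σ√Δt) = e^(0.3·√0.25) = 1.1618, d = 1/u = 0.8607
Per-period rate: rΔt = 0.03·0.25 = 0.0075, so R = e^0.0075 = 1.0075
Risk-neutral probability p = (e^0.0075 − 0.8607)/(1.1618 − 0.8607) = 0.1468/0.3011 = 0.4876
Terminal stock prices: S_uu = 148.5, S_ud = 110, S_dd = 81.49
Terminal payoffs (S − K): max(23.48, 0) = 23.48, max(-15, 0) = 0, max(-43.51, 0) = 0
Node u (S = 127.8): V_u = e^(−0.0075)·[0.4876·23.4845 + 0.5124·0.0000] = 11.3648
Node d (S = 94.68): V_d = e^(−0.0075)·[0.4876·0.0000 + 0.5124·0.0000] = 0.0000
Node 0 (S = 110): V_0 = e^(−0.0075)·[0.4876·11.3648 + 0.5124·0.0000] = 5.4997

$5.50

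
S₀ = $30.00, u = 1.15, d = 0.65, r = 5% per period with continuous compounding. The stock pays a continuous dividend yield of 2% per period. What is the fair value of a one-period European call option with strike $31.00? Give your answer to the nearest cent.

$2.53

Per-period risk-free factor R = e^0.05 = 1.0513; dividend-adjusted growth = e^(0.05−0.02) = 1.0305.
Risk-neutral probability p = (1.0305 − 0.65)/(1.15 − 0.65) = 0.3805/0.5000 = 0.7609
Terminal stock prices: S_u = 34.5, S_d = 19.5
Terminal payoffs (S − K): max(3.5, 0) = 3.5, max(-11.5, 0) = 0
Node 0 (S = 30): V_0 = e^(−0.05)·[0.7609·3.5000 + 0.2391·0.0000] = 2.5333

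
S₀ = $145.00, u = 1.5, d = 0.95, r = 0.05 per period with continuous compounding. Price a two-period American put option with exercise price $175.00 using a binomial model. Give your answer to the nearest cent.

Risk-neutral probability p = (e^0.05 − 0.95)/(1.5 − 0.95) = 0.1013/0.5500 = 0.1841
Terminal stock prices: S_uu = 326.2, S_ud = 206.6, S_dd = 130.9
Terminal payoffs (K − S): max(-151.2, 0) = 0, max(-31.62, 0) = 0, max(44.14, 0) = 44.14
Node u (S = 217.5): continuation = e^(−0.05)·[0.1841·0.0000 + 0.8159·0.0000] = 0.0000; exercise value = 0.0000 ≤ continuation, so V_u = 0.0000
Node d (S = 137.8): continuation = e^(−0.05)·[0.1841·0.0000 + 0.8159·44.1375] = 34.2542; exercise value = 37.2500 > continuation, so V_d = 37.2500 (exercise)
Node 0 (S = 145): continuation = e^(−0.05)·[0.1841·0.0000 + 0.8159·37.2500] = 28.9090; exercise value = 30.0000 > continuation, so V_0 = 30.0000 (exercise)

$30.00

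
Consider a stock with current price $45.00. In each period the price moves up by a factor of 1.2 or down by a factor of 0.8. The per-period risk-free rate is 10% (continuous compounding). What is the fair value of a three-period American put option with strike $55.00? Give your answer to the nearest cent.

Risk-neutral probability p = (e^0.1 − 0.8)/(1.2 − 0.8) = 0.3052/0.4000 = 0.7629
Terminal stock prices: S_uuu = 77.76, S_uud = 51.84, S_udd = 34.56, S_ddd = 23.04
Terminal payoffs (K − S): max(-22.76, 0) = 0, max(3.16, 0) = 3.16, max(20.44, 0) = 20.44, max(31.96, 0) = 31.96
Node uu (S = 64.8): continuation = e^(−0.1)·[0.7629·0.0000 + 0.2371·3.1600] = 0.6779; exercise value = 0.0000 ≤ continuation, so V_uu = 0.6779
Node ud (S = 43.2): continuation = e^(−0.1)·[0.7629·3.1600 + 0.2371·20.4400] = 6.5661; exercise value = 11.8000 > continuation, so V_ud = 11.8000 (exercise)
Node dd (S = 28.8): continuation = e^(−0.1)·[0.7629·20.4400 + 0.2371·31.9600] = 20.9661; exercise value = 26.2000 > continuation, so V_dd = 26.2000 (exercise)
Node u (S = 54): continuation = e^(−0.1)·[0.7629·0.6779 + 0.2371·11.8000] = 2.9992; exercise value = 1.0000 ≤ continuation, so V_u = 2.9992
Node d (S = 36): continuation = e^(−0.1)·[0.7629·11.8000 + 0.2371·26.2000] = 13.7661; exercise value = 19.0000 > continuation, so V_d = 19.0000 (exercise)
Node 0 (S = 45): continuation = e^(−0.1)·[0.7629·2.9992 + 0.2371·19.0000] = 6.1461; exercise value = 10.0000 > continuation, so V_0 = 10.0000 (exercise)

$10.00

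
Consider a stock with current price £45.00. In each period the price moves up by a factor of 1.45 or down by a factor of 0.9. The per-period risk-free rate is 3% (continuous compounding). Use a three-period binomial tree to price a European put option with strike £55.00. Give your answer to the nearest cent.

£9.82

Risk-neutral probability p = (e^0.03 − 0.9)/(1.45 − 0.9) = 0.1305/0.5500 = 0.2372
Terminal stock prices: S_uuu = 137.2, S_uud = 85.15, S_udd = 52.85, S_ddd = 32.81
Terminal payoffs (K − S): max(-82.19, 0) = 0, max(-30.15, 0) = 0, max(2.147, 0) = 2.147, max(22.19, 0) = 22.19
Node uu (S = 94.61): V_uu = e^(−0.03)·[0.2372·0.0000 + 0.7628·0.0000] = 0.0000
Node ud (S = 58.73): V_ud = e^(−0.03)·[0.2372·0.0000 + 0.7628·2.1475] = 1.5897
Node dd (S = 36.45): V_dd = e^(−0.03)·[0.2372·2.1475 + 0.7628·22.1950] = 16.9245
Node u (S = 65.25): V_u = e^(−0.03)·[0.2372·0.0000 + 0.7628·1.5897] = 1.1768
Node d (S = 40.5): V_d = e^(−0.03)·[0.2372·1.5897 + 0.7628·16.9245] = 12.8945
Node 0 (S = 45): V_0 = e^(−0.03)·[0.2372·1.1768 + 0.7628·12.8945] = 9.8163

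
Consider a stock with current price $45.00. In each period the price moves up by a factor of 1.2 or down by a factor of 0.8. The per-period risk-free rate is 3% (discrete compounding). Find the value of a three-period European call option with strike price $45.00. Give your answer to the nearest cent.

$8.34

Risk-neutral probability p = (1 + 0.03 − 0.8)/(1.2 − 0.8) = 0.2300/0.4000 = 0.5750
Terminal stock prices: S_uuu = 77.76, S_uud = 51.84, S_udd = 34.56, S_ddd = 23.04
Terminal payoffs (S − K): max(32.76, 0) = 32.76, max(6.84, 0) = 6.84, max(-10.44, 0) = 0, max(-21.96, 0) = 0
Node uu (S = 64.8): V_uu = 1/1.03·[0.5750·32.7600 + 0.4250·6.8400] = 21.1107
Node ud (S = 43.2): V_ud = 1/1.03·[0.5750·6.8400 + 0.4250·0.0000] = 3.8184
Node dd (S = 28.8): V_dd = 1/1.03·[0.5750·0.0000 + 0.4250·0.0000] = 0.0000
Node u (S = 54): V_u = 1/1.03·[0.5750·21.1107 + 0.4250·3.8184] = 13.3607
Node d (S = 36): V_d = 1/1.03·[0.5750·3.8184 + 0.4250·0.0000] = 2.1317
Node 0 (S = 45): V_0 = 1/1.03·[0.5750·13.3607 + 0.4250·2.1317] = 8.3382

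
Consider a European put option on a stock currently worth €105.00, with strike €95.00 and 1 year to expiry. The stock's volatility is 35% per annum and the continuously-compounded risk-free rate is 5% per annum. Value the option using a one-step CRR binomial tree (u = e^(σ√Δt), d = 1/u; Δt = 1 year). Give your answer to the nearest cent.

CRR parameters: u = e^(σ√Δt) = e^(0.35·√1) = 1.4191, d = 1/u = 0.7047
Per-period rate: rΔt = 0.05·1 = 0.05, so R = e^0.05 = 1.0513
Risk-neutral probability p = (e^0.05 − 0.7047)/(1.4191 − 0.7047) = 0.3466/0.7144 = 0.4852
Terminal stock prices: S_u = 149, S_d = 73.99
Terminal payoffs (K − S): max(-54, 0) = 0, max(21.01, 0) = 21.01
Node 0 (S = 105): V_0 = e^(−0.05)·[0.4852·0.0000 + 0.5148·21.0078] = 10.2883

€10.29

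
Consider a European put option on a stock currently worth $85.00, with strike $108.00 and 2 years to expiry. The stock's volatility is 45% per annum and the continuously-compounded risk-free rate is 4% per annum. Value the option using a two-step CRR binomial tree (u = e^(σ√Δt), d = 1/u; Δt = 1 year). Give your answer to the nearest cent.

CRR parameters: u = e^(σ√Δt) = e^(0.45·√1) = 1.5683, d = 1/u = 0.6376
Per-period rate: rΔt = 0.04·1 = 0.04, so R = e^0.04 = 1.0408
Risk-neutral probability p = (e^0.04 − 0.6376)/(1.5683 − 0.6376) = 0.4032/0.9307 = 0.4332
Terminal stock prices: S_uu = 209.1, S_ud = 85, S_dd = 34.56
Terminal payoffs (K − S): max(-101.1, 0) = 0, max(23, 0) = 23, max(73.44, 0) = 73.44
Node u (S = 133.3): V_u = e^(−0.04)·[0.4332·0.0000 + 0.5668·23.0000] = 12.5250
Node d (S = 54.2): V_d = e^(−0.04)·[0.4332·23.0000 + 0.5668·73.4416] = 49.5669
Node 0 (S = 85): V_0 = e^(−0.04)·[0.4332·12.5250 + 0.5668·49.5669] = 32.2056

$32.21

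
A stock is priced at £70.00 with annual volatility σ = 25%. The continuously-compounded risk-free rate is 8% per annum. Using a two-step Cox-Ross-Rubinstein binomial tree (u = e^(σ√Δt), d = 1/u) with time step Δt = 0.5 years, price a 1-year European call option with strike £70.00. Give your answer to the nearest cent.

£8.93

CRR parameters: u = e^(σ√Δt) = e^(0.25·√0.5) = 1.1934, d = 1/u = 0.8380
Per-period rate: rΔt = 0.08·0.5 = 0.04, so R = e^0.04 = 1.0408
Risk-neutral probability p = (e^0.04 − 0.8380)/(1.1934 − 0.8380) = 0.2028/0.3554 = 0.5708
Terminal stock prices: S_uu = 99.69, S_ud = 70, S_dd = 49.15
Terminal payoffs (S − K): max(29.69, 0) = 29.69, max(0, 0) = 0, max(-20.85, 0) = 0
Node u (S = 83.54): V_u = e^(−0.04)·[0.5708·29.6883 + 0.4292·0.0000] = 16.2803
Node d (S = 58.66): V_d = e^(−0.04)·[0.5708·0.0000 + 0.4292·0.0000] = 0.0000
Node 0 (S = 70): V_0 = e^(−0.04)·[0.5708·16.2803 + 0.4292·0.0000] = 8.9276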